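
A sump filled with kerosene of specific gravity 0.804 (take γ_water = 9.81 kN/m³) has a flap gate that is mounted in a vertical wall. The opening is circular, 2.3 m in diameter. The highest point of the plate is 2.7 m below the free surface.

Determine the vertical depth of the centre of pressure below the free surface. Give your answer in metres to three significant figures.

γ = 0.804 × 9.81 = 7.88724 kN/m³.
The centroid is at the centre, 1.15 m below the top of the plate, so the centroid depth is h_c = 2.7 + 1.15 = 3.85 m.
A = π(1.15)² = 4.15476 m².
Resultant F = γ·h_c·A = 7.88724 × 3.85 × 4.15476 = 126.163 kN.
I_c = πr⁴/4 = π × 1.15⁴/4 = 1.37367 m⁴.
Centre of pressure: y_p = y_c + I_c/(y_c·A) = 3.85 + 1.37367/(3.85 × 4.15476) = 3.85 + 0.0858768 = 3.93588 m along the plane.

h_p = 3.94 m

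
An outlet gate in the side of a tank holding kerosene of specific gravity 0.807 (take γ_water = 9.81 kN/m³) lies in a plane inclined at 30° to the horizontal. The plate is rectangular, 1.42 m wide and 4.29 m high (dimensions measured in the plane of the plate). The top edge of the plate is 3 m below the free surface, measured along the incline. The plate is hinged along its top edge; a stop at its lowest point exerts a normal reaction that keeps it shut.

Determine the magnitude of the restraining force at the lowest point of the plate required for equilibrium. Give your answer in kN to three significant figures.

P ≈ 70.7 kN

γ = 0.807 × 9.81 = 7.91667 kN/m³.
Let θ = 30° be the plate's angle to the horizontal; measure y along the incline from where the plane meets the free surface. Vertical depth h = y·sinθ with sinθ = 0.500000.
The centroid lies 4.29/2 = 2.145 m below the top edge, so y_c = 3 + 2.145 = 5.145 m and h_c = 5.145 × 0.500000 = 2.5725 m.
A = 1.42 × 4.29 = 6.0918 m².
Resultant F = γ·h_c·A = 7.91667 × 2.5725 × 6.0918 = 124.063 kN.
I_c = b·h³/12 = 1.42 × 4.29³/12 = 9.34284 m⁴.
Centre of pressure: y_p = y_c + I_c/(y_c·A) = 5.145 + 9.34284/(5.145 × 6.0918) = 5.145 + 0.29809 = 5.44309 m along the plane.
The resultant acts 2.145 + 0.29809 = 2.44309 m (along the plate) below the hinge at the top edge, so the moment about the hinge is M = F × 2.44309 = 124.063 × 2.44309 = 303.097 kN·m.
A normal force at the bottom, 4.29 m from the hinge, must supply this moment: P = 303.097/4.29 = 70.652 kN.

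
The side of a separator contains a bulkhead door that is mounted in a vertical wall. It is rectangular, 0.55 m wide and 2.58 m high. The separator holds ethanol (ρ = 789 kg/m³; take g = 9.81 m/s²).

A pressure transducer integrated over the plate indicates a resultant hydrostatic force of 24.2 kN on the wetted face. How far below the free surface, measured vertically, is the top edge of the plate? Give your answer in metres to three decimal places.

d_top ≈ 0.913 m

γ = ρg = 789 × 9.81 / 1000 = 7.74009 kN/m³.
A = 0.55 × 2.58 = 1.419 m².
From F = γ·h_c·A, the centroid depth is h_c = 24.2/(7.74009 × 1.419) = 2.20337 m.
The centroid lies 2.58/2 = 1.29 m below the top edge, so the top edge sits at h_top = 2.20337 − 1.29 = 0.91337 m below the surface.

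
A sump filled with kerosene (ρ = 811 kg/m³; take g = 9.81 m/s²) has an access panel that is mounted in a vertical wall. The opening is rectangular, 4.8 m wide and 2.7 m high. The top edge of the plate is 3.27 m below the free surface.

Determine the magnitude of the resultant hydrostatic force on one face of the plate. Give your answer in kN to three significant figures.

F ≈ 476 kN

γ = ρg = 811 × 9.81 / 1000 = 7.95591 kN/m³.
The centroid lies 2.7/2 = 1.35 m below the top edge, so the centroid depth is h_c = 3.27 + 1.35 = 4.62 m.
A = 4.8 × 2.7 = 12.96 m².
Resultant F = γ·h_c·A = 7.95591 × 4.62 × 12.96 = 476.362 kN.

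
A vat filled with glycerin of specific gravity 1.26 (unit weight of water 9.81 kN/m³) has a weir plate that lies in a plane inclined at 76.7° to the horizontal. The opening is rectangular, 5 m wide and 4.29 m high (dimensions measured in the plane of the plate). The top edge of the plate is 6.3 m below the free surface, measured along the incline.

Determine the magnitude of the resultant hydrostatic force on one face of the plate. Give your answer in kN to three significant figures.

γ = 1.26 × 9.81 = 12.3606 kN/m³.
Let θ = 76.7° be the plate's angle to the horizontal; measure y along the incline from where the plane meets the free surface. Vertical depth h = y·sinθ with sinθ = 0.973179.
The centroid lies 4.29/2 = 2.145 m below the top edge, so y_c = 6.3 + 2.145 = 8.445 m and h_c = 8.445 × 0.973179 = 8.2185 m.
A = 5 × 4.29 = 21.45 m².
Resultant F = γ·h_c·A = 12.3606 × 8.2185 × 21.45 = 2179.01 kN.

F ≈ 2180 kN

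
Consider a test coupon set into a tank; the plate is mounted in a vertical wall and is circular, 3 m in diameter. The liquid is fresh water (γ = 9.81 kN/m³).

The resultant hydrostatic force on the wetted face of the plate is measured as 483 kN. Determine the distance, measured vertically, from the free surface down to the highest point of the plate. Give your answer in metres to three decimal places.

γ = 9.81 kN/m³.
A = π(1.5)² = 7.06858 m².
From F = γ·h_c·A, the centroid depth is h_c = 483/(9.81 × 7.06858) = 6.9654 m.
The centroid is at the centre, 1.5 m below the top of the plate, so the highest point sits at h_top = 6.9654 − 1.5 = 5.4654 m below the surface.

d_top ≈ 5.465 m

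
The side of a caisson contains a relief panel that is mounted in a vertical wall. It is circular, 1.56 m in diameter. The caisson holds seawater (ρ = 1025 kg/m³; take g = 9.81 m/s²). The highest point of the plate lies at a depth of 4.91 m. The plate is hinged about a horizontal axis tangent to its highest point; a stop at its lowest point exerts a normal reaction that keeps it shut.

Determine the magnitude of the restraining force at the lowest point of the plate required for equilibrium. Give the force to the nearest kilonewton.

γ = ρg = 1025 × 9.81 / 1000 = 10.05525 kN/m³.
The centroid is at the centre, 0.78 m below the top of the plate, so the centroid depth is h_c = 4.91 + 0.78 = 5.69 m.
A = π(0.78)² = 1.91134 m².
Resultant F = γ·h_c·A = 10.05525 × 5.69 × 1.91134 = 109.356 kN.
I_c = πr⁴/4 = π × 0.78⁴/4 = 0.290716 m⁴.
Centre of pressure: y_p = y_c + I_c/(y_c·A) = 5.69 + 0.290716/(5.69 × 1.91134) = 5.69 + 0.0267312 = 5.71673 m along the plane.
The resultant acts 0.78 + 0.0267312 = 0.806731 m (along the plate) below the hinge at the top edge, so the moment about the hinge is M = F × 0.806731 = 109.356 × 0.806731 = 88.2209 kN·m.
A normal force at the bottom, 1.56 m from the hinge, must supply this moment: P = 88.2209/1.56 = 56.5519 kN.

P ≈ 57 kN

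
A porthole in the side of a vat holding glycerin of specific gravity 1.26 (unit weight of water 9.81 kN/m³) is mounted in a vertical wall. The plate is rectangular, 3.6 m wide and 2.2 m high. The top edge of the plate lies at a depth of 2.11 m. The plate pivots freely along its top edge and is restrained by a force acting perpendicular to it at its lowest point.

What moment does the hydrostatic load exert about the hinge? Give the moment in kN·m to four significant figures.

γ = 1.26 × 9.81 = 12.3606 kN/m³.
The centroid lies 2.2/2 = 1.1 m below the top edge, so the centroid depth is h_c = 2.11 + 1.1 = 3.21 m.
A = 3.6 × 2.2 = 7.92 m².
Resultant F = γ·h_c·A = 12.3606 × 3.21 × 7.92 = 314.246 kN.
I_c = b·h³/12 = 3.6 × 2.2³/12 = 3.1944 m⁴.
Centre of pressure: y_p = y_c + I_c/(y_c·A) = 3.21 + 3.1944/(3.21 × 7.92) = 3.21 + 0.125649 = 3.33565 m along the plane.
The resultant acts 1.1 + 0.125649 = 1.22565 m (along the plate) below the hinge at the top edge, so the moment about the hinge is M = F × 1.22565 = 314.246 × 1.22565 = 385.156 kN·m.

M ≈ 385.2 kN·m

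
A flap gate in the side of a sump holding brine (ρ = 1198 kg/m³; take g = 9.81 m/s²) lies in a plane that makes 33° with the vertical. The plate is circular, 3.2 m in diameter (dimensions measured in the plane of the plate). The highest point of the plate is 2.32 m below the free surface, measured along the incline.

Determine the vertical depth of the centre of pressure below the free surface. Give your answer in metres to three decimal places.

γ = ρg = 1198 × 9.81 / 1000 = 11.75238 kN/m³.
The plate makes 33° with the vertical, i.e. θ = 90° − 33° = 57° to the horizontal. Measuring y along the incline from the free-surface line, vertical depth h = y·sinθ with sinθ = 0.838671.
The centroid is at the centre, 1.6 m below the top of the plate, so y_c = 2.32 + 1.6 = 3.92 m and h_c = 3.92 × 0.838671 = 3.28759 m.
A = π(1.6)² = 8.04248 m².
Resultant F = γ·h_c·A = 11.75238 × 3.28759 × 8.04248 = 310.737 kN.
I_c = πr⁴/4 = π × 1.6⁴/4 = 5.14719 m⁴.
Centre of pressure: y_p = y_c + I_c/(y_c·A) = 3.92 + 5.14719/(3.92 × 8.04248) = 3.92 + 0.163265 = 4.08326 m along the plane.
Vertically, h_p = y_p·sinθ = 4.08326 × 0.838671 = 3.42451 m.

h_p = 3.425 m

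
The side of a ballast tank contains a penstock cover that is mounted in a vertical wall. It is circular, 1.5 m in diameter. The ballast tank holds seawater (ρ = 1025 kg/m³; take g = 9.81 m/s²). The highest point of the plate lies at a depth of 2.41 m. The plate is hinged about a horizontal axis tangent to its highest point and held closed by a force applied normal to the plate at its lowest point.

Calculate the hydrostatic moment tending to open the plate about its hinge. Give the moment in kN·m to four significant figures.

γ = ρg = 1025 × 9.81 / 1000 = 10.05525 kN/m³.
The centroid is at the centre, 0.75 m below the top of the plate, so the centroid depth is h_c = 2.41 + 0.75 = 3.16 m.
A = π(0.75)² = 1.76715 m².
Resultant F = γ·h_c·A = 10.05525 × 3.16 × 1.76715 = 56.1505 kN.
I_c = πr⁴/4 = π × 0.75⁴/4 = 0.248505 m⁴.
Centre of pressure: y_p = y_c + I_c/(y_c·A) = 3.16 + 0.248505/(3.16 × 1.76715) = 3.16 + 0.0445015 = 3.2045 m along the plane.
The resultant acts 0.75 + 0.0445015 = 0.794501 m (along the plate) below the hinge at the top edge, so the moment about the hinge is M = F × 0.794501 = 56.1505 × 0.794501 = 44.6116 kN·m.

M ≈ 44.61 kN·m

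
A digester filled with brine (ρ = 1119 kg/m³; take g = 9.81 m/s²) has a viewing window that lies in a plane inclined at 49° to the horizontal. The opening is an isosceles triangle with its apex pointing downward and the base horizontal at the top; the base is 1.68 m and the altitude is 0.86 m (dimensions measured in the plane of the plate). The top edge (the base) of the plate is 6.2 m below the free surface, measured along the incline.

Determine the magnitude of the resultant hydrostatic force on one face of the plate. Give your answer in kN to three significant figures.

F ≈ 38.8 kN

γ = ρg = 1119 × 9.81 / 1000 = 10.97739 kN/m³.
Let θ = 49° be the plate's angle to the horizontal; measure y along the incline from where the plane meets the free surface. Vertical depth h = y·sinθ with sinθ = 0.754710.
With the apex down, the centroid sits h/3 = 0.86/3 = 0.286667 m below the base (the top edge), so y_c = 6.2 + 0.286667 = 6.48667 m and h_c = 6.48667 × 0.754710 = 4.89555 m.
A = ½ × 1.68 × 0.86 = 0.7224 m².
Resultant F = γ·h_c·A = 10.97739 × 4.89555 × 0.7224 = 38.822 kN.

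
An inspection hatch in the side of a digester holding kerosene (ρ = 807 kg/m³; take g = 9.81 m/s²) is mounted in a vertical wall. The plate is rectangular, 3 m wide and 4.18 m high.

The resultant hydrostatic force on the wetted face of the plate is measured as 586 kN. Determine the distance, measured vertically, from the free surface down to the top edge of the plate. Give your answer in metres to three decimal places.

d_top ≈ 3.813 m

γ = ρg = 807 × 9.81 / 1000 = 7.91667 kN/m³.
A = 3 × 4.18 = 12.54 m².
From F = γ·h_c·A, the centroid depth is h_c = 586/(7.91667 × 12.54) = 5.90279 m.
The centroid lies 4.18/2 = 2.09 m below the top edge, so the top edge sits at h_top = 5.90279 − 2.09 = 3.81279 m below the surface.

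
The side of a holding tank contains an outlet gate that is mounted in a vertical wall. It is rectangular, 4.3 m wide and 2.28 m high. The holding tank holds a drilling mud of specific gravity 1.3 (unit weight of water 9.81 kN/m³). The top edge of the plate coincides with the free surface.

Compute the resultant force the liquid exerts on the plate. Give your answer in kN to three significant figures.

γ = 1.3 × 9.81 = 12.753 kN/m³.
The centroid lies 2.28/2 = 1.14 m below the top edge, so the centroid depth is h_c = 1.14 m.
A = 4.3 × 2.28 = 9.804 m².
Resultant F = γ·h_c·A = 12.753 × 1.14 × 9.804 = 142.535 kN.

F ≈ 143 kN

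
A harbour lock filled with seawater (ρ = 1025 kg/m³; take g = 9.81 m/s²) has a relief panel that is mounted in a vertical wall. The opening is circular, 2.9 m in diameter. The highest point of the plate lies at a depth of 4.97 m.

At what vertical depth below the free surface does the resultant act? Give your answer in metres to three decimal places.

γ = ρg = 1025 × 9.81 / 1000 = 10.05525 kN/m³.
The centroid is at the centre, 1.45 m below the top of the plate, so the centroid depth is h_c = 4.97 + 1.45 = 6.42 m.
A = π(1.45)² = 6.6052 m².
Resultant F = γ·h_c·A = 10.05525 × 6.42 × 6.6052 = 426.397 kN.
I_c = πr⁴/4 = π × 1.45⁴/4 = 3.47186 m⁴.
Centre of pressure: y_p = y_c + I_c/(y_c·A) = 6.42 + 3.47186/(6.42 × 6.6052) = 6.42 + 0.0818731 = 6.50187 m along the plane.

h_p = 6.502 m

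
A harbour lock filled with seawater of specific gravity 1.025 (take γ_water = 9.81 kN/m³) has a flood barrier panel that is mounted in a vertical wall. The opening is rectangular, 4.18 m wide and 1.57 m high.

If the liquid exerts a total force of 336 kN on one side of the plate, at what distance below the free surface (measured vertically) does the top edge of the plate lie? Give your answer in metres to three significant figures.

γ = 1.025 × 9.81 = 10.05525 kN/m³.
A = 4.18 × 1.57 = 6.5626 m².
From F = γ·h_c·A, the centroid depth is h_c = 336/(10.05525 × 6.5626) = 5.09179 m.
The centroid lies 1.57/2 = 0.785 m below the top edge, so the top edge sits at h_top = 5.09179 − 0.785 = 4.30679 m below the surface.

d_top ≈ 4.31 m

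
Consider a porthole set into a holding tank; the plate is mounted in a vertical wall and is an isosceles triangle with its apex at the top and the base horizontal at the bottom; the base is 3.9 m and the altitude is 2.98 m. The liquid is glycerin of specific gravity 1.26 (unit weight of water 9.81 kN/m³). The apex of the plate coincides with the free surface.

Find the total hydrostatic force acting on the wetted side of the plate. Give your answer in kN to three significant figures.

F ≈ 143 kN

γ = 1.26 × 9.81 = 12.3606 kN/m³.
With the apex up, the centroid sits 2h/3 = 2 × 2.98/3 = 1.98667 m below the apex, so the centroid depth is h_c = 1.98667 m.
A = ½ × 3.9 × 2.98 = 5.811 m².
Resultant F = γ·h_c·A = 12.3606 × 1.98667 × 5.811 = 142.697 kN.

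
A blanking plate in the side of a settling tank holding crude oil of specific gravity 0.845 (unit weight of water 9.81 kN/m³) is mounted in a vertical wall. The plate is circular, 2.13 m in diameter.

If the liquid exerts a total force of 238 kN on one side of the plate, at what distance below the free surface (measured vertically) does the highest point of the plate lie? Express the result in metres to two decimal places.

γ = 0.845 × 9.81 = 8.28945 kN/m³.
A = π(1.065)² = 3.56327 m².
From F = γ·h_c·A, the centroid depth is h_c = 238/(8.28945 × 3.56327) = 8.05754 m.
The centroid is at the centre, 1.065 m below the top of the plate, so the highest point sits at h_top = 8.05754 − 1.065 = 6.99254 m below the surface.

d_top ≈ 6.99 m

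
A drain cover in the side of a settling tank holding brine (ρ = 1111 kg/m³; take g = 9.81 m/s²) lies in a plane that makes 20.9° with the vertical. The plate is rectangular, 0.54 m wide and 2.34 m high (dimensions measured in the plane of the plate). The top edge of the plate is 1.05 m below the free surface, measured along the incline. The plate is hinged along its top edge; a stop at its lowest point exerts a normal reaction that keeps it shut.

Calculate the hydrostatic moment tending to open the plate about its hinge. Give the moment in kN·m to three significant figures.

γ = ρg = 1111 × 9.81 / 1000 = 10.89891 kN/m³.
The plate makes 20.9° with the vertical, i.e. θ = 90° − 20.9° = 69.1° to the horizontal. Measuring y along the incline from the free-surface line, vertical depth h = y·sinθ with sinθ = 0.934204.
The centroid lies 2.34/2 = 1.17 m below the top edge, so y_c = 1.05 + 1.17 = 2.22 m and h_c = 2.22 × 0.934204 = 2.07393 m.
A = 0.54 × 2.34 = 1.2636 m².
Resultant F = γ·h_c·A = 10.89891 × 2.07393 × 1.2636 = 28.5619 kN.
I_c = b·h³/12 = 0.54 × 2.34³/12 = 0.576581 m⁴.
Centre of pressure: y_p = y_c + I_c/(y_c·A) = 2.22 + 0.576581/(2.22 × 1.2636) = 2.22 + 0.205541 = 2.42554 m along the plane.
The resultant acts 1.17 + 0.205541 = 1.37554 m (along the plate) below the hinge at the top edge, so the moment about the hinge is M = F × 1.37554 = 28.5619 × 1.37554 = 39.288 kN·m.

M ≈ 39.3 kN·m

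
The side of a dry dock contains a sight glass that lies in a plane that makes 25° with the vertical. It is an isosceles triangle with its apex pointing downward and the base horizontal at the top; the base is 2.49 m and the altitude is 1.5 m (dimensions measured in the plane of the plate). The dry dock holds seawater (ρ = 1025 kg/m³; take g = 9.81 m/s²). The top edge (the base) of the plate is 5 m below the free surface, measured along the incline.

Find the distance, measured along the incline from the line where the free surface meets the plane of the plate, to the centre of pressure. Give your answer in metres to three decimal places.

γ = ρg = 1025 × 9.81 / 1000 = 10.05525 kN/m³.
The plate makes 25° with the vertical, i.e. θ = 90° − 25° = 65° to the horizontal. Measuring y along the incline from the free-surface line, vertical depth h = y·sinθ with sinθ = 0.906308.
With the apex down, the centroid sits h/3 = 1.5/3 = 0.5 m below the base (the top edge), so y_c = 5 + 0.5 = 5.5 m and h_c = 5.5 × 0.906308 = 4.98469 m.
A = ½ × 2.49 × 1.5 = 1.8675 m².
Resultant F = γ·h_c·A = 10.05525 × 4.98469 × 1.8675 = 93.6034 kN.
I_c = b·h³/36 = 2.49 × 1.5³/36 = 0.233438 m⁴.
Centre of pressure: y_p = y_c + I_c/(y_c·A) = 5.5 + 0.233438/(5.5 × 1.8675) = 5.5 + 0.0227273 = 5.52273 m along the plane.

y_p = 5.523 m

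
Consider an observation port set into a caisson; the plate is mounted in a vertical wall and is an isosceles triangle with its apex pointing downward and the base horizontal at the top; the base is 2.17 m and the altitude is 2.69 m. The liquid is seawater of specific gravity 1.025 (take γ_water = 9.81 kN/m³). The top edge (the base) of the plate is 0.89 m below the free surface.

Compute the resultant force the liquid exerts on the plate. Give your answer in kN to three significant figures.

γ = 1.025 × 9.81 = 10.05525 kN/m³.
With the apex down, the centroid sits h/3 = 2.69/3 = 0.896667 m below the base (the top edge), so the centroid depth is h_c = 0.89 + 0.896667 = 1.78667 m.
A = ½ × 2.17 × 2.69 = 2.91865 m².
Resultant F = γ·h_c·A = 10.05525 × 1.78667 × 2.91865 = 52.4348 kN.

F ≈ 52.4 kN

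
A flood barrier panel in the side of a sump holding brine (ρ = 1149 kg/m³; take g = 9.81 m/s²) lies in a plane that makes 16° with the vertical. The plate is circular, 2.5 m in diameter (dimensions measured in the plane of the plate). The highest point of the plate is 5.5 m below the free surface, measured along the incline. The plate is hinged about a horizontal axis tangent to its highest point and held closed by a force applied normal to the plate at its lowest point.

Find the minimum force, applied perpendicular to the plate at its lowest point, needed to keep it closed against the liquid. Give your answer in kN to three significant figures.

γ = ρg = 1149 × 9.81 / 1000 = 11.27169 kN/m³.
The plate makes 16° with the vertical, i.e. θ = 90° − 16° = 74° to the horizontal. Measuring y along the incline from the free-surface line, vertical depth h = y·sinθ with sinθ = 0.961262.
The centroid is at the centre, 1.25 m below the top of the plate, so y_c = 5.5 + 1.25 = 6.75 m and h_c = 6.75 × 0.961262 = 6.48852 m.
A = π(1.25)² = 4.90874 m².
Resultant F = γ·h_c·A = 11.27169 × 6.48852 × 4.90874 = 359.008 kN.
I_c = πr⁴/4 = π × 1.25⁴/4 = 1.91748 m⁴.
Centre of pressure: y_p = y_c + I_c/(y_c·A) = 6.75 + 1.91748/(6.75 × 4.90874) = 6.75 + 0.0578705 = 6.80787 m along the plane.
The resultant acts 1.25 + 0.0578705 = 1.30787 m (along the plate) below the hinge at the top edge, so the moment about the hinge is M = F × 1.30787 = 359.008 × 1.30787 = 469.536 kN·m.
A normal force at the bottom, 2.5 m from the hinge, must supply this moment: P = 469.536/2.5 = 187.814 kN.

P ≈ 188 kN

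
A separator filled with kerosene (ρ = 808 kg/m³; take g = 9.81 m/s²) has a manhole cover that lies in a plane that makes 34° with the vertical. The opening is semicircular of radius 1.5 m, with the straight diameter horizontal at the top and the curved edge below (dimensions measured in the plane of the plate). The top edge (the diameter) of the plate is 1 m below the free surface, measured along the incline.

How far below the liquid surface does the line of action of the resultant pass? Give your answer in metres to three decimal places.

γ = ρg = 808 × 9.81 / 1000 = 7.92648 kN/m³.
The plate makes 34° with the vertical, i.e. θ = 90° − 34° = 56° to the horizontal. Measuring y along the incline from the free-surface line, vertical depth h = y·sinθ with sinθ = 0.829038.
The centroid of a semicircle lies 4r/(3π) = 0.63662 m from the diameter, here below the top edge, so y_c = 1 + 0.63662 = 1.63662 m and h_c = 1.63662 × 0.829038 = 1.35682 m.
A = πr²/2 = π × 1.5²/2 = 3.53429 m².
Resultant F = γ·h_c·A = 7.92648 × 1.35682 × 3.53429 = 38.0106 kN.
I_c = (π/8 − 8/(9π))·r⁴ = 0.109757 × 1.5⁴ = 0.555645 m⁴.
Centre of pressure: y_p = y_c + I_c/(y_c·A) = 1.63662 + 0.555645/(1.63662 × 3.53429) = 1.63662 + 0.0960611 = 1.73268 m along the plane.
Vertically, h_p = y_p·sinθ = 1.73268 × 0.829038 = 1.43646 m.

h_p = 1.436 m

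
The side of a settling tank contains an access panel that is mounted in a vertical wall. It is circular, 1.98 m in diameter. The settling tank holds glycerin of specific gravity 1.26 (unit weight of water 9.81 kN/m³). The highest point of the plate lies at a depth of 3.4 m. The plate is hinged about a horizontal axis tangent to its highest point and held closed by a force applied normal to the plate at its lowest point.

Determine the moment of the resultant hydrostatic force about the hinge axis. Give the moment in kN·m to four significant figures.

γ = 1.26 × 9.81 = 12.3606 kN/m³.
The centroid is at the centre, 0.99 m below the top of the plate, so the centroid depth is h_c = 3.4 + 0.99 = 4.39 m.
A = π(0.99)² = 3.07907 m².
Resultant F = γ·h_c·A = 12.3606 × 4.39 × 3.07907 = 167.08 kN.
I_c = πr⁴/4 = π × 0.99⁴/4 = 0.75445 m⁴.
Centre of pressure: y_p = y_c + I_c/(y_c·A) = 4.39 + 0.75445/(4.39 × 3.07907) = 4.39 + 0.0558144 = 4.44581 m along the plane.
The resultant acts 0.99 + 0.0558144 = 1.04581 m (along the plate) below the hinge at the top edge, so the moment about the hinge is M = F × 1.04581 = 167.08 × 1.04581 = 174.734 kN·m.

M ≈ 174.7 kN·m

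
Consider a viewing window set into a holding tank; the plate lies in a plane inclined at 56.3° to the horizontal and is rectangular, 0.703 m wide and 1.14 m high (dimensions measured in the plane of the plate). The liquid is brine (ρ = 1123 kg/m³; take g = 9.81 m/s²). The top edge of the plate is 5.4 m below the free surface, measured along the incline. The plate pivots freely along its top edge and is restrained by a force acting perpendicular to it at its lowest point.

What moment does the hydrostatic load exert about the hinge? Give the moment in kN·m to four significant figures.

γ = ρg = 1123 × 9.81 / 1000 = 11.01663 kN/m³.
Let θ = 56.3° be the plate's angle to the horizontal; measure y along the incline from where the plane meets the free surface. Vertical depth h = y·sinθ with sinθ = 0.831954.
The centroid lies 1.14/2 = 0.57 m below the top edge, so y_c = 5.4 + 0.57 = 5.97 m and h_c = 5.97 × 0.831954 = 4.96677 m.
A = 0.703 × 1.14 = 0.80142 m².
Resultant F = γ·h_c·A = 11.01663 × 4.96677 × 0.80142 = 43.8514 kN.
I_c = b·h³/12 = 0.703 × 1.14³/12 = 0.0867938 m⁴.
Centre of pressure: y_p = y_c + I_c/(y_c·A) = 5.97 + 0.0867938/(5.97 × 0.80142) = 5.97 + 0.0181407 = 5.98814 m along the plane.
The resultant acts 0.57 + 0.0181407 = 0.588141 m (along the plate) below the hinge at the top edge, so the moment about the hinge is M = F × 0.588141 = 43.8514 × 0.588141 = 25.7908 kN·m.

M ≈ 25.79 kN·m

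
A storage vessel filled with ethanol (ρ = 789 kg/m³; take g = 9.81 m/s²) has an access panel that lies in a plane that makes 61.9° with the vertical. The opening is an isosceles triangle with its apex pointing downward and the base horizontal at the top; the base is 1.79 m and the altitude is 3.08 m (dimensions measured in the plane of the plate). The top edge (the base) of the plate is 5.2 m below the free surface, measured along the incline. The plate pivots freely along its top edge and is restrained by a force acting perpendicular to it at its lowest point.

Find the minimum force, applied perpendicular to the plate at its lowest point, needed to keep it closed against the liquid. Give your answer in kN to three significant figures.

P ≈ 22.6 kN

γ = ρg = 789 × 9.81 / 1000 = 7.74009 kN/m³.
The plate makes 61.9° with the vertical, i.e. θ = 90° − 61.9° = 28.1° to the horizontal. Measuring y along the incline from the free-surface line, vertical depth h = y·sinθ with sinθ = 0.471012.
With the apex down, the centroid sits h/3 = 3.08/3 = 1.02667 m below the base (the top edge), so y_c = 5.2 + 1.02667 = 6.22667 m and h_c = 6.22667 × 0.471012 = 2.93284 m.
A = ½ × 1.79 × 3.08 = 2.7566 m².
Resultant F = γ·h_c·A = 7.74009 × 2.93284 × 2.7566 = 62.576 kN.
I_c = b·h³/36 = 1.79 × 3.08³/36 = 1.45279 m⁴.
Centre of pressure: y_p = y_c + I_c/(y_c·A) = 6.22667 + 1.45279/(6.22667 × 2.7566) = 6.22667 + 0.0846395 = 6.31131 m along the plane.
The resultant acts 1.02667 + 0.0846395 = 1.11131 m (along the plate) below the hinge at the top edge, so the moment about the hinge is M = F × 1.11131 = 62.576 × 1.11131 = 69.5413 kN·m.
A normal force at the bottom, 3.08 m from the hinge, must supply this moment: P = 69.5413/3.08 = 22.5783 kN.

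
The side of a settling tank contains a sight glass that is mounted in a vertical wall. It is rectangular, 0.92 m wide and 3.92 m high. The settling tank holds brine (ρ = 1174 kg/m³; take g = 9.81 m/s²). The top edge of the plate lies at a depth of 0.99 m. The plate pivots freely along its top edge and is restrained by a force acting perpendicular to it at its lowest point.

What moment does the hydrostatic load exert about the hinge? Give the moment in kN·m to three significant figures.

M ≈ 293 kN·m

γ = ρg = 1174 × 9.81 / 1000 = 11.51694 kN/m³.
The centroid lies 3.92/2 = 1.96 m below the top edge, so the centroid depth is h_c = 0.99 + 1.96 = 2.95 m.
A = 0.92 × 3.92 = 3.6064 m².
Resultant F = γ·h_c·A = 11.51694 × 2.95 × 3.6064 = 122.527 kN.
I_c = b·h³/12 = 0.92 × 3.92³/12 = 4.61812 m⁴.
Centre of pressure: y_p = y_c + I_c/(y_c·A) = 2.95 + 4.61812/(2.95 × 3.6064) = 2.95 + 0.43408 = 3.38408 m along the plane.
The resultant acts 1.96 + 0.43408 = 2.39408 m (along the plate) below the hinge at the top edge, so the moment about the hinge is M = F × 2.39408 = 122.527 × 2.39408 = 293.339 kN·m.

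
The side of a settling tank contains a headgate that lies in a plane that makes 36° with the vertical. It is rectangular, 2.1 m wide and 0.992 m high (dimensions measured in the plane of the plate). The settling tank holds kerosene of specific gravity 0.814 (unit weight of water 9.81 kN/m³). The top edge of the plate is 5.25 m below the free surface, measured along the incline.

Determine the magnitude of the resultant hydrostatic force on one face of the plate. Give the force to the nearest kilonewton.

γ = 0.814 × 9.81 = 7.98534 kN/m³.
The plate makes 36° with the vertical, i.e. θ = 90° − 36° = 54° to the horizontal. Measuring y along the incline from the free-surface line, vertical depth h = y·sinθ with sinθ = 0.809017.
The centroid lies 0.992/2 = 0.496 m below the top edge, so y_c = 5.25 + 0.496 = 5.746 m and h_c = 5.746 × 0.809017 = 4.64861 m.
A = 2.1 × 0.992 = 2.0832 m².
Resultant F = γ·h_c·A = 7.98534 × 4.64861 × 2.0832 = 77.3299 kN.

F ≈ 77 kN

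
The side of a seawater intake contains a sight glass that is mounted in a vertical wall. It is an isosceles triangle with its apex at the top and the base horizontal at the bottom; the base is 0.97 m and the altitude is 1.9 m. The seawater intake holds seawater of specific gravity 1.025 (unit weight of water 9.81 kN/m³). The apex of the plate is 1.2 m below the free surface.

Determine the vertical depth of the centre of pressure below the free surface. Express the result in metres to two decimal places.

h_p = 2.55 m

γ = 1.025 × 9.81 = 10.05525 kN/m³.
With the apex up, the centroid sits 2h/3 = 2 × 1.9/3 = 1.26667 m below the apex, so the centroid depth is h_c = 1.2 + 1.26667 = 2.46667 m.
A = ½ × 0.97 × 1.9 = 0.9215 m².
Resultant F = γ·h_c·A = 10.05525 × 2.46667 × 0.9215 = 22.8559 kN.
I_c = b·h³/36 = 0.97 × 1.9³/36 = 0.184812 m⁴.
Centre of pressure: y_p = y_c + I_c/(y_c·A) = 2.46667 + 0.184812/(2.46667 × 0.9215) = 2.46667 + 0.0813062 = 2.54798 m along the plane.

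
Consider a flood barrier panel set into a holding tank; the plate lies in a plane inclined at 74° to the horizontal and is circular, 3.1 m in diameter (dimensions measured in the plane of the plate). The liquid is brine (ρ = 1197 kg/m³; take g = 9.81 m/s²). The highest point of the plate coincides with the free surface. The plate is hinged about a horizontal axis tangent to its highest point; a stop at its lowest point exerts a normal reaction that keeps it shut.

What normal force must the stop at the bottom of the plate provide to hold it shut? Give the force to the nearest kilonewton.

P ≈ 83 kN

γ = ρg = 1197 × 9.81 / 1000 = 11.74257 kN/m³.
Let θ = 74° be the plate's angle to the horizontal; measure y along the incline from where the plane meets the free surface. Vertical depth h = y·sinθ with sinθ = 0.961262.
The centroid is at the centre, 1.55 m below the top of the plate, so y_c = 1.55 m and h_c = 1.55 × 0.961262 = 1.48996 m.
A = π(1.55)² = 7.54768 m².
Resultant F = γ·h_c·A = 11.74257 × 1.48996 × 7.54768 = 132.054 kN.
I_c = πr⁴/4 = π × 1.55⁴/4 = 4.53332 m⁴.
Centre of pressure: y_p = y_c + I_c/(y_c·A) = 1.55 + 4.53332/(1.55 × 7.54768) = 1.55 + 0.3875 = 1.9375 m along the plane.
The resultant acts 1.55 + 0.3875 = 1.9375 m (along the plate) below the hinge at the top edge, so the moment about the hinge is M = F × 1.9375 = 132.054 × 1.9375 = 255.855 kN·m.
A normal force at the bottom, 3.1 m from the hinge, must supply this moment: P = 255.855/3.1 = 82.5339 kN.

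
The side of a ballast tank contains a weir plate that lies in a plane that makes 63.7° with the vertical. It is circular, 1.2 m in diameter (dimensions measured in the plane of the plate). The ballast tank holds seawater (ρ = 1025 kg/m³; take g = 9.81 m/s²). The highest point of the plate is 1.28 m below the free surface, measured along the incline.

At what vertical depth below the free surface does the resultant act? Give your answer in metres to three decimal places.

γ = ρg = 1025 × 9.81 / 1000 = 10.05525 kN/m³.
The plate makes 63.7° with the vertical, i.e. θ = 90° − 63.7° = 26.3° to the horizontal. Measuring y along the incline from the free-surface line, vertical depth h = y·sinθ with sinθ = 0.443071.
The centroid is at the centre, 0.6 m below the top of the plate, so y_c = 1.28 + 0.6 = 1.88 m and h_c = 1.88 × 0.443071 = 0.832973 m.
A = π(0.6)² = 1.13097 m².
Resultant F = γ·h_c·A = 10.05525 × 0.832973 × 1.13097 = 9.47272 kN.
I_c = πr⁴/4 = π × 0.6⁴/4 = 0.101788 m⁴.
Centre of pressure: y_p = y_c + I_c/(y_c·A) = 1.88 + 0.101788/(1.88 × 1.13097) = 1.88 + 0.0478727 = 1.92787 m along the plane.
Vertically, h_p = y_p·sinθ = 1.92787 × 0.443071 = 0.854183 m.

h_p = 0.854 m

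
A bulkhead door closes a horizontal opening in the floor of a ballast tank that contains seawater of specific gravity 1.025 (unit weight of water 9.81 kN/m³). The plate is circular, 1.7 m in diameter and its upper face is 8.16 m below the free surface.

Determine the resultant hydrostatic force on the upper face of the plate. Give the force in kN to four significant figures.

γ = 1.025 × 9.81 = 10.05525 kN/m³.
The plate is horizontal, so pressure is uniform at p = γ·h = 10.05525 × 8.16 = 82.0508 kN/m².
A = π(0.85)² = 2.2698 m².
F = p·A = 82.0508 × 2.2698 = 186.239 kN.

F ≈ 186.2 kN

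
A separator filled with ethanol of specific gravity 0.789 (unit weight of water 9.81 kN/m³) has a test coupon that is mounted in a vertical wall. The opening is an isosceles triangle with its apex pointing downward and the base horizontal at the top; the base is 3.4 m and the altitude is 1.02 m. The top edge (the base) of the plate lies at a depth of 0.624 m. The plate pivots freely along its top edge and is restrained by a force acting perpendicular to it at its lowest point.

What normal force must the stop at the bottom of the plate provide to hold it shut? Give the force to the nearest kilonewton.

γ = 0.789 × 9.81 = 7.74009 kN/m³.
With the apex down, the centroid sits h/3 = 1.02/3 = 0.34 m below the base (the top edge), so the centroid depth is h_c = 0.624 + 0.34 = 0.964 m.
A = ½ × 3.4 × 1.02 = 1.734 m².
Resultant F = γ·h_c·A = 7.74009 × 0.964 × 1.734 = 12.9381 kN.
I_c = b·h³/36 = 3.4 × 1.02³/36 = 0.100225 m⁴.
Centre of pressure: y_p = y_c + I_c/(y_c·A) = 0.964 + 0.100225/(0.964 × 1.734) = 0.964 + 0.0599584 = 1.02396 m along the plane.
The resultant acts 0.34 + 0.0599584 = 0.399958 m (along the plate) below the hinge at the top edge, so the moment about the hinge is M = F × 0.399958 = 12.9381 × 0.399958 = 5.1747 kN·m.
A normal force at the bottom, 1.02 m from the hinge, must supply this moment: P = 5.1747/1.02 = 5.07324 kN.

P ≈ 5 kN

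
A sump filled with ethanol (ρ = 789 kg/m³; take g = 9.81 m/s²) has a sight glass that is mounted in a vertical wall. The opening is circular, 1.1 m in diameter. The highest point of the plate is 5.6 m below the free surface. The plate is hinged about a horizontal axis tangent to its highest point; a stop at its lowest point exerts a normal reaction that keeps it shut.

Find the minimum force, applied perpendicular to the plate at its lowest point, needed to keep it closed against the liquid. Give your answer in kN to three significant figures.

P ≈ 23.1 kN

γ = ρg = 789 × 9.81 / 1000 = 7.74009 kN/m³.
The centroid is at the centre, 0.55 m below the top of the plate, so the centroid depth is h_c = 5.6 + 0.55 = 6.15 m.
A = π(0.55)² = 0.950332 m².
Resultant F = γ·h_c·A = 7.74009 × 6.15 × 0.950332 = 45.2373 kN.
I_c = πr⁴/4 = π × 0.55⁴/4 = 0.0718688 m⁴.
Centre of pressure: y_p = y_c + I_c/(y_c·A) = 6.15 + 0.0718688/(6.15 × 0.950332) = 6.15 + 0.0122967 = 6.1623 m along the plane.
The resultant acts 0.55 + 0.0122967 = 0.562297 m (along the plate) below the hinge at the top edge, so the moment about the hinge is M = F × 0.562297 = 45.2373 × 0.562297 = 25.4368 kN·m.
A normal force at the bottom, 1.1 m from the hinge, must supply this moment: P = 25.4368/1.1 = 23.1244 kN.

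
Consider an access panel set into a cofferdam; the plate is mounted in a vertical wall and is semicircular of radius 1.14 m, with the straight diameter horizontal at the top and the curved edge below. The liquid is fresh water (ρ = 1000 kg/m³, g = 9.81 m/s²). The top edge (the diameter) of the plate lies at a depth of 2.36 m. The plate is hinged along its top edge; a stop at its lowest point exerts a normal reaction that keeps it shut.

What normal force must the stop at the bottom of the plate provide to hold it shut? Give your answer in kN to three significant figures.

P ≈ 25.8 kN

γ = ρg = 1000 × 9.81 = 9810 N/m³ = 9.81 kN/m³.
The centroid of a semicircle lies 4r/(3π) = 0.483831 m from the diameter, here below the top edge, so the centroid depth is h_c = 2.36 + 0.483831 = 2.84383 m.
A = πr²/2 = π × 1.14²/2 = 2.04141 m².
Resultant F = γ·h_c·A = 9.81 × 2.84383 × 2.04141 = 56.9512 kN.
I_c = (π/8 − 8/(9π))·r⁴ = 0.109757 × 1.14⁴ = 0.185375 m⁴.
Centre of pressure: y_p = y_c + I_c/(y_c·A) = 2.84383 + 0.185375/(2.84383 × 2.04141) = 2.84383 + 0.0319314 = 2.87576 m along the plane.
The resultant acts 0.483831 + 0.0319314 = 0.515762 m (along the plate) below the hinge at the top edge, so the moment about the hinge is M = F × 0.515762 = 56.9512 × 0.515762 = 29.3733 kN·m.
A normal force at the bottom, 1.14 m from the hinge, must supply this moment: P = 29.3733/1.14 = 25.7661 kN.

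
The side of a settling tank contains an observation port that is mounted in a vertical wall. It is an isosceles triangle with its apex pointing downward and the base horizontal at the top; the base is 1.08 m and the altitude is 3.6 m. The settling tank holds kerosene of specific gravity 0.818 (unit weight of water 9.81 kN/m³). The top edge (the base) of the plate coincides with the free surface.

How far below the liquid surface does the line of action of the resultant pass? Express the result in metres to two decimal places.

γ = 0.818 × 9.81 = 8.02458 kN/m³.
With the apex down, the centroid sits h/3 = 3.6/3 = 1.2 m below the base (the top edge), so the centroid depth is h_c = 1.2 m.
A = ½ × 1.08 × 3.6 = 1.944 m².
Resultant F = γ·h_c·A = 8.02458 × 1.2 × 1.944 = 18.7197 kN.
I_c = b·h³/36 = 1.08 × 3.6³/36 = 1.39968 m⁴.
Centre of pressure: y_p = y_c + I_c/(y_c·A) = 1.2 + 1.39968/(1.2 × 1.944) = 1.2 + 0.6 = 1.8 m along the plane.

h_p = 1.80 m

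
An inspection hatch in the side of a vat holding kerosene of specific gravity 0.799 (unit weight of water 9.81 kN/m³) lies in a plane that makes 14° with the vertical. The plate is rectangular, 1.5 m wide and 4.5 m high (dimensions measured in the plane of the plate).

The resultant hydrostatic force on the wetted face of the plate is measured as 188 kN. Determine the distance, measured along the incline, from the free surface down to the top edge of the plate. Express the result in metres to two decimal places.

γ = 0.799 × 9.81 = 7.83819 kN/m³.
A = 1.5 × 4.5 = 6.75 m².
From F = γ·h_c·A, the centroid depth is h_c = 188/(7.83819 × 6.75) = 3.55335 m.
The plate makes 14° with the vertical, i.e. θ = 90° − 14° = 76° to the horizontal. Measuring y along the incline from the free-surface line, vertical depth h = y·sinθ with sinθ = 0.970296.
Along the incline, y_c = h_c/sinθ = 3.55335/0.970296 = 3.66213 m.
The centroid lies 4.5/2 = 2.25 m below the top edge, so the top edge sits at y_top = 3.66213 − 2.25 = 1.41213 m along the incline.

y_top ≈ 1.41 m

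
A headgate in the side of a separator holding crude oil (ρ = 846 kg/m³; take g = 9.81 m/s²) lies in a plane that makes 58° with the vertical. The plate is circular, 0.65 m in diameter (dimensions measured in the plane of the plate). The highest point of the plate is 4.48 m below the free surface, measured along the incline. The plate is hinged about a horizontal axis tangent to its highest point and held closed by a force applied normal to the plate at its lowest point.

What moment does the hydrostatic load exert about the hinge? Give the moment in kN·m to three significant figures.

γ = ρg = 846 × 9.81 / 1000 = 8.29926 kN/m³.
The plate makes 58° with the vertical, i.e. θ = 90° − 58° = 32° to the horizontal. Measuring y along the incline from the free-surface line, vertical depth h = y·sinθ with sinθ = 0.529919.
The centroid is at the centre, 0.325 m below the top of the plate, so y_c = 4.48 + 0.325 = 4.805 m and h_c = 4.805 × 0.529919 = 2.54626 m.
A = π(0.325)² = 0.331831 m².
Resultant F = γ·h_c·A = 8.29926 × 2.54626 × 0.331831 = 7.01228 kN.
I_c = πr⁴/4 = π × 0.325⁴/4 = 0.00876241 m⁴.
Centre of pressure: y_p = y_c + I_c/(y_c·A) = 4.805 + 0.00876241/(4.805 × 0.331831) = 4.805 + 0.00549558 = 4.8105 m along the plane.
The resultant acts 0.325 + 0.00549558 = 0.330496 m (along the plate) below the hinge at the top edge, so the moment about the hinge is M = F × 0.330496 = 7.01228 × 0.330496 = 2.31753 kN·m.

M ≈ 2.32 kN·m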